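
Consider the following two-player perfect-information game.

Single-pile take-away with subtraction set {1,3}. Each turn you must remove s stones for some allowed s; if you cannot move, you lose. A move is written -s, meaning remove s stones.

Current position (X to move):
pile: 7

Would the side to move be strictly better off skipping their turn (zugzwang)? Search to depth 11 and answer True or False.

zugzwang(7, X) = False

p1 X@[7]: -1[6]+1* -3[4]+1
p2 O@[6]: -1[5]-1* -3[3]-1
p3 X@[5]: -1[4]+1* -3[2]+1
p4 O@[4]: -1[3]-1* -3[1]-1
p5 X@[3]: -1[2]+1* -3[0]+1
p6 O@[2]: -1[1]-1*
p7 X@[1]: -1[0]+1*
p8 O@[0] terminal -1; root [7] d11
pass branch (O moves first from the same position):
  | p1 O@[7]: -1[6]+1* -3[4]+1
  | p2 X@[6]: -1[5]-1* -3[3]-1
  | p3 O@[5]: -1[4]+1* -3[2]+1
  | p4 X@[4]: -1[3]-1* -3[1]-1
  | p5 O@[3]: -1[2]+1* -3[0]+1
  | p6 X@[2]: -1[1]-1*
  | p7 O@[1]: -1[0]+1*
  | p8 X@[0] terminal -1; root [7] d11
X moving scores +1; X passing scores -1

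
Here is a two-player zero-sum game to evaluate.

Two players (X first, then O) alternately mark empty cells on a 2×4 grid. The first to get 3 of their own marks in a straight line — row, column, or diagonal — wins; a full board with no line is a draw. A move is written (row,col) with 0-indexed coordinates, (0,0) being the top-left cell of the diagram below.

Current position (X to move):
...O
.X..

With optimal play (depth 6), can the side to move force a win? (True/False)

X winning at [...O/.X..]: True

p1 X@[...O/.X..]: (0,0)[X..O/.X..]+0 (0,1)[.X.O/.X..]+0 (0,2)[..XO/.X..]+0 (1,0)[...O/XX..]+0 (1,2)[...O/.XX.]+1* (1,3)[...O/.X.X]+0
p2 O@[...O/.XX.]: (0,0)[O..O/.XX.]-1* (0,1)[.O.O/.XX.]-1 (0,2)[..OO/.XX.]-1 (1,0)[...O/OXX.]-1 (1,3)[...O/.XXO]-1
p3 X@[O..O/.XX.]: (0,1)[OX.O/.XX.]+1* (0,2)[O.XO/.XX.]+1 (1,0)[O..O/XXX.]+1 (1,3)[O..O/.XXX]+1
p4 O@[OX.O/.XX.]: (0,2)[OXOO/.XX.]-1* (1,0)[OX.O/OXX.]-1 (1,3)[OX.O/.XXO]-1
p5 X@[OXOO/.XX.]: (1,0)[OXOO/XXX.]+1* (1,3)[OXOO/.XXX]+1
p6 O@[OXOO/XXX.] terminal -1; root [...O/.X..] d6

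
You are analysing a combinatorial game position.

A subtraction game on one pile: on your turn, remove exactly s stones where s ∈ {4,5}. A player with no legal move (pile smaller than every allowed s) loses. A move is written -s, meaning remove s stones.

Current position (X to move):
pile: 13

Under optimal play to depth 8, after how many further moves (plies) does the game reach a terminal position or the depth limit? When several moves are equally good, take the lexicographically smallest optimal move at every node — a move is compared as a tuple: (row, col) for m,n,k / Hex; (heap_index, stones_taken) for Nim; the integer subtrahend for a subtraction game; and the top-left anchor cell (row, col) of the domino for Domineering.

PV length from [13]: 3 plies

ply 1, X at 13 | -4=+1→9*; -5=-1→8
ply 2, O at 9 | -4=-1→5*; -5=-1→4
ply 3, X at 5 | -4=+1→1*; -5=+1→0
ply 4: 1 is terminal -1 (O); from 13 depth 8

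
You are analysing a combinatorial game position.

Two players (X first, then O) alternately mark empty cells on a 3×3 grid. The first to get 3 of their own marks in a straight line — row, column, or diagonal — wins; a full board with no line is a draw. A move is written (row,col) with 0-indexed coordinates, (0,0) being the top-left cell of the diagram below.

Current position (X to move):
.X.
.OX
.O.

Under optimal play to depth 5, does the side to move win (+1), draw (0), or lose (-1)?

value(.X./.OX/.O., X) = +1

[.X./.OX/.O.] X move#1: (0,0):+0/XX./.OX/.O., (0,2):+1/.XX/.OX/.O.*, (1,0):-1/.X./XOX/.O., (2,0):+0/.X./.OX/XO., (2,2):+0/.X./.OX/.OX
[.XX/.OX/.O.] O move#2: (0,0):-1/OXX/.OX/.O.*, (1,0):-1/.XX/OOX/.O., (2,0):-1/.XX/.OX/OO., (2,2):-1/.XX/.OX/.OO
[OXX/.OX/.O.] X move#3: (1,0):-1/OXX/XOX/.O., (2,0):-1/OXX/.OX/XO., (2,2):+1/OXX/.OX/.OX*
[OXX/.OX/.OX] end (terminal -1, O#4); searched .X./.OX/.O. to 5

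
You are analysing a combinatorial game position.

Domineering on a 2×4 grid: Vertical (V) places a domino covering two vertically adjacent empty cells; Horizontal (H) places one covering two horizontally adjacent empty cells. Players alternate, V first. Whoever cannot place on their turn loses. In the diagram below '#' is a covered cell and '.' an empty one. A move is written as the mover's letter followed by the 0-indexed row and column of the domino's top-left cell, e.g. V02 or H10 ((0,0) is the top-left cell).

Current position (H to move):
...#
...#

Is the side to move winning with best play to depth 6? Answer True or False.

H winning at [...#/...#]: True

p1 H@[...#/...#]: H00[##.#/...#]+1* H01[.###/...#]+1 H10[...#/##.#]+1 H11[...#/.###]+1
p2 V@[##.#/...#]: V02[####/..##]-1*
p3 H@[####/..##]: H10[####/####]+1*
p4 V@[####/####] terminal -1; root [...#/...#] d6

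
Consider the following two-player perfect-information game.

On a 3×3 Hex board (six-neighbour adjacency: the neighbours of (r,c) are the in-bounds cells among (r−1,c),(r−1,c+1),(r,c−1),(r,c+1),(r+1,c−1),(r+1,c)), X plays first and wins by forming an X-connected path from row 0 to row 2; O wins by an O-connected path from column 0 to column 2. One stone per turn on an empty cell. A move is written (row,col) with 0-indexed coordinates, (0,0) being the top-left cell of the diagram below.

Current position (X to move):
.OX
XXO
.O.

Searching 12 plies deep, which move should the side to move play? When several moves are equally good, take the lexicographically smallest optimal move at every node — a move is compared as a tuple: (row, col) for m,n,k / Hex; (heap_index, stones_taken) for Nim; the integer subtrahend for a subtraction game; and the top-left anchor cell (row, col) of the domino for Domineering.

X's best at [.OX/XXO/.O.]: (2,0)

p1 X@[.OX/XXO/.O.]: (0,0)[XOX/XXO/.O.]-1 (2,0)[.OX/XXO/XO.]+1* (2,2)[.OX/XXO/.OX]-1
p2 O@[.OX/XXO/XO.] terminal -1; root [.OX/XXO/.O.] d12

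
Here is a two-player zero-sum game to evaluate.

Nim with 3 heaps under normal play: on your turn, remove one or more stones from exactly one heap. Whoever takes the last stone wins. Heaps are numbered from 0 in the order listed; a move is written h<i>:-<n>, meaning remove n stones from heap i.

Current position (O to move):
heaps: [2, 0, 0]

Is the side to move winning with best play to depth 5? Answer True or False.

O winning at [(2,0,0)]: True

p1 O@[(2,0,0)]: h0:-1[(1,0,0)]-1 h0:-2[(0,0,0)]+1*
p2 X@[(0,0,0)] terminal -1; root [(2,0,0)] d5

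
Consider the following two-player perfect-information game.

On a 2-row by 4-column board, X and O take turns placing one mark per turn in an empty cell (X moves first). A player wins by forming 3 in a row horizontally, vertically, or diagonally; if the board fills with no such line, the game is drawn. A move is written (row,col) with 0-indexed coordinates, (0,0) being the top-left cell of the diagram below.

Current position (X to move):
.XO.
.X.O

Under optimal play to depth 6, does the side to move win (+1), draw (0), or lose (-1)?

value(.XO./.X.O, X) = 0

ply 1, X at .XO./.X.O | (0,0)=+0→XXO./.X.O*; (0,3)=+0→.XOX/.X.O; (1,0)=+0→.XO./XX.O; (1,2)=+0→.XO./.XXO
ply 2, O at XXO./.X.O | (0,3)=+0→XXOO/.X.O*; (1,0)=+0→XXO./OX.O; (1,2)=+0→XXO./.XOO
ply 3, X at XXOO/.X.O | (1,0)=+0→XXOO/XX.O*; (1,2)=+0→XXOO/.XXO
ply 4, O at XXOO/XX.O | (1,2)=+0→XXOO/XXOO*
ply 5: XXOO/XXOO is terminal +0 (X); from .XO./.X.O depth 6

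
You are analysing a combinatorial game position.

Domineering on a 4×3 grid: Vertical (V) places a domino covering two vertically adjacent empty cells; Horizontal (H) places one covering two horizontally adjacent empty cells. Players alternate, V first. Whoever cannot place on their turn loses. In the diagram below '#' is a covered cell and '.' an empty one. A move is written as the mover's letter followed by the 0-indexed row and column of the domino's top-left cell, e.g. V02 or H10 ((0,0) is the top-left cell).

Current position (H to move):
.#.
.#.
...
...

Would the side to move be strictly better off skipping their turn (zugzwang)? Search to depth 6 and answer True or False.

zugzwang(.#./.#./.../..., H) = False

p1 H@[.#./.#./.../...]: H20[.#./.#./##./...]-1* H21[.#./.#./.##/...]-1 H30[.#./.#./.../##.]-1 H31[.#./.#./.../.##]-1
p2 V@[.#./.#./##./...]: V00[##./##./##./...]+1* V02[.##/.##/##./...]+1 V12[.#./.##/###/...]+1 V22[.#./.#./###/..#]+1
p3 H@[##./##./##./...]: H30[##./##./##./##.]-1* H31[##./##./##./.##]-1
p4 V@[##./##./##./##.]: V02[###/###/##./##.]+1* V12[##./###/###/##.]+1 V22[##./##./###/###]+1
p5 H@[###/###/##./##.] terminal -1; root [.#./.#./.../...] d6
pass branch (V moves first from the same position):
  | p1 V@[.#./.#./.../...]: V00[##./##./.../...]+1* V02[.##/.##/.../...]+1 V10[.#./##./#../...]-1 V12[.#./.##/..#/...]-1 V20[.#./.#./#../#..]+1 V21[.#./.#./.#./.#.]+1 V22[.#./.#./..#/..#]+1
  | p2 H@[##./##./.../...]: H20[##./##./##./...]-1* H21[##./##./.##/...]-1 H30[##./##./.../##.]-1 H31[##./##./.../.##]-1
  | p3 V@[##./##./##./...]: V02[###/###/##./...]-1 V12[##./###/###/...]-1 V22[##./##./###/..#]+1*
  | p4 H@[##./##./###/..#]: H30[##./##./###/###]-1*
  | p5 V@[##./##./###/###]: V02[###/###/###/###]+1*
  | p6 H@[###/###/###/###] terminal -1; root [.#./.#./.../...] d6
H moving scores -1; H passing scores -1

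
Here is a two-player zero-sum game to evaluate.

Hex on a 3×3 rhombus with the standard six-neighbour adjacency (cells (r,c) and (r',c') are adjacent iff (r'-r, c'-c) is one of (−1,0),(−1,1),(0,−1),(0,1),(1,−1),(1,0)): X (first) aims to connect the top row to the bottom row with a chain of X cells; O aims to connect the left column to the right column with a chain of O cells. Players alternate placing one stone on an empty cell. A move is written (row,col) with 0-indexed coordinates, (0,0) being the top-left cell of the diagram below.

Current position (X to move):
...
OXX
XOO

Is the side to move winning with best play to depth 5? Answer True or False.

ply 1, X at .../OXX/XOO | (0,0)=+1→X../OXX/XOO*; (0,1)=+1→.X./OXX/XOO; (0,2)=+1→..X/OXX/XOO
ply 2, O at X../OXX/XOO | (0,1)=-1→XO./OXX/XOO*; (0,2)=-1→X.O/OXX/XOO
ply 3, X at XO./OXX/XOO | (0,2)=+1→XOX/OXX/XOO*
ply 4: XOX/OXX/XOO is terminal -1 (O); from .../OXX/XOO depth 5

X winning at [.../OXX/XOO]: True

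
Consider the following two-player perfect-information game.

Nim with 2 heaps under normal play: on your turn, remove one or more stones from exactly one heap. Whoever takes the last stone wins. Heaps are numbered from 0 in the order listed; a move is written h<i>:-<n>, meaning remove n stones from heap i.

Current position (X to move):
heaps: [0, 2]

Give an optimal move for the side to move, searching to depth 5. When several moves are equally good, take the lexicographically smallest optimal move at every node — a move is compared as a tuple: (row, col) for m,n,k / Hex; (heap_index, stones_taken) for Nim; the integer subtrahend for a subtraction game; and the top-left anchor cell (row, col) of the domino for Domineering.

X's best at [(0,2)]: h1:-2

ply 1, X at (0,2) | h1:-1=-1→(0,1); h1:-2=+1→(0,0)*
ply 2: (0,0) is terminal -1 (O); from (0,2) depth 5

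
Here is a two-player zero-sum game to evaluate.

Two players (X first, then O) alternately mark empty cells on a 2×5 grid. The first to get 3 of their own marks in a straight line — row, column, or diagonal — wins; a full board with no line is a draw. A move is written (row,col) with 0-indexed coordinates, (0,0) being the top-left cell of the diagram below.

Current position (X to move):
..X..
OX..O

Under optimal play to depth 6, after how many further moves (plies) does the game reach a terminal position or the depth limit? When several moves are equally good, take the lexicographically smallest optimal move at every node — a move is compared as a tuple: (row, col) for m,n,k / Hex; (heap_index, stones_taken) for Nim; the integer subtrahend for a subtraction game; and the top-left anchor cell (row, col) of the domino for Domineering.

PV length from [..X../OX..O]: 3 plies

ply 1, X at ..X../OX..O | (0,0)=+0→X.X../OX..O; (0,1)=+1→.XX../OX..O*; (0,3)=+1→..XX./OX..O; (0,4)=+0→..X.X/OX..O; (1,2)=+1→..X../OXX.O; (1,3)=+1→..X../OX.XO
ply 2, O at .XX../OX..O | (0,0)=-1→OXX../OX..O*; (0,3)=-1→.XXO./OX..O; (0,4)=-1→.XX.O/OX..O; (1,2)=-1→.XX../OXO.O; (1,3)=-1→.XX../OX.OO
ply 3, X at OXX../OX..O | (0,3)=+1→OXXX./OX..O*; (0,4)=+0→OXX.X/OX..O; (1,2)=+1→OXX../OXX.O; (1,3)=+1→OXX../OX.XO
ply 4: OXXX./OX..O is terminal -1 (O); from ..X../OX..O depth 6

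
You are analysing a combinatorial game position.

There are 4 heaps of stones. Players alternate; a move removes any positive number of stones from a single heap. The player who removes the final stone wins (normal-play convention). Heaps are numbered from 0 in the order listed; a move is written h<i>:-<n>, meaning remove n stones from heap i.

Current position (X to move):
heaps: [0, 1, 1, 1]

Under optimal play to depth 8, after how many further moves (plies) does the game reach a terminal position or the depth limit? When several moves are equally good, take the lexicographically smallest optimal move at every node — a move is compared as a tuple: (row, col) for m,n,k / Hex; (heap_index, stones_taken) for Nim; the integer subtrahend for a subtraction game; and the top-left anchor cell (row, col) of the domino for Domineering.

[(0,1,1,1)] X move#1: h1:-1:+1/(0,0,1,1)*, h2:-1:+1/(0,1,0,1), h3:-1:+1/(0,1,1,0)
[(0,0,1,1)] O move#2: h2:-1:-1/(0,0,0,1)*, h3:-1:-1/(0,0,1,0)
[(0,0,0,1)] X move#3: h3:-1:+1/(0,0,0,0)*
[(0,0,0,0)] end (terminal -1, O#4); searched (0,1,1,1) to 8

PV length from [(0,1,1,1)]: 3 plies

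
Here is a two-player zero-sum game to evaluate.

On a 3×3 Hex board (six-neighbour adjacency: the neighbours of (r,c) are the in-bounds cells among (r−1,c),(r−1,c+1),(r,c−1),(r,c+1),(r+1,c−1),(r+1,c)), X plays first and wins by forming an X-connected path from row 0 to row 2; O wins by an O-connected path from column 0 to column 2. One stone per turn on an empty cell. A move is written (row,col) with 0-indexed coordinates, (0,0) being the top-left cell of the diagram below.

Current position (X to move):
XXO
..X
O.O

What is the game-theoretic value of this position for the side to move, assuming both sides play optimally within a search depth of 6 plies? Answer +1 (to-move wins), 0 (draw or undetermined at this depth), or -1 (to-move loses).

value(XXO/..X/O.O, X) = -1

[XXO/..X/O.O] X move#1: (1,0):-1/XXO/X.X/O.O*, (1,1):-1/XXO/.XX/O.O, (2,1):-1/XXO/..X/OXO
[XXO/X.X/O.O] O move#2: (1,1):+1/XXO/XOX/O.O*, (2,1):+1/XXO/X.X/OOO
[XXO/XOX/O.O] end (terminal -1, X#3); searched XXO/..X/O.O to 6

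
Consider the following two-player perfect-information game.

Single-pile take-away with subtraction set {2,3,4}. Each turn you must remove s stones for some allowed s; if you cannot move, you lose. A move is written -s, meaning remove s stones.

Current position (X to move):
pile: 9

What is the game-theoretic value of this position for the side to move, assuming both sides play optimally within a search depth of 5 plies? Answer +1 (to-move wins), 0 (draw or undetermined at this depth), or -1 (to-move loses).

p1 X@[9]: -2[7]+1* -3[6]+1 -4[5]-1
p2 O@[7]: -2[5]-1* -3[4]-1 -4[3]-1
p3 X@[5]: -2[3]-1 -3[2]-1 -4[1]+1*
p4 O@[1] terminal -1; root [9] d5

value(9, X) = +1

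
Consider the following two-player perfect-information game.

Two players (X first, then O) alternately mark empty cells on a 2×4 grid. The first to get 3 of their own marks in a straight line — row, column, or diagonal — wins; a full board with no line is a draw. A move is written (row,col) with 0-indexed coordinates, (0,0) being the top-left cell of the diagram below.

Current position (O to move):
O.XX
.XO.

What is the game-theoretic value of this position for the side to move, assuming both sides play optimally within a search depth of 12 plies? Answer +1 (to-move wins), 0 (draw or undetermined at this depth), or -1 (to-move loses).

value(O.XX/.XO., O) = 0

p1 O@[O.XX/.XO.]: (0,1)[OOXX/.XO.]+0* (1,0)[O.XX/OXO.]-1 (1,3)[O.XX/.XOO]-1
p2 X@[OOXX/.XO.]: (1,0)[OOXX/XXO.]+0* (1,3)[OOXX/.XOX]+0
p3 O@[OOXX/XXO.]: (1,3)[OOXX/XXOO]+0*
p4 X@[OOXX/XXOO] terminal +0; root [O.XX/.XO.] d12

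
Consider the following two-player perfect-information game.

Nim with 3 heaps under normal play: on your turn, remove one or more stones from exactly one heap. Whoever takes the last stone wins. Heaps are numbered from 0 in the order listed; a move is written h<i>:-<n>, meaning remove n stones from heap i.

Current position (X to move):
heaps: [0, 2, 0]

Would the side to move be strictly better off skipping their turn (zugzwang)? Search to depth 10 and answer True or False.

zugzwang((0,2,0), X) = False

p1 X@[(0,2,0)]: h1:-1[(0,1,0)]-1 h1:-2[(0,0,0)]+1*
p2 O@[(0,0,0)] terminal -1; root [(0,2,0)] d10
if X skipped the turn, O would face:
~ p1 O@[(0,2,0)]: h1:-1[(0,1,0)]-1 h1:-2[(0,0,0)]+1*
~ p2 X@[(0,0,0)] terminal -1; root [(0,2,0)] d10
compare (X): move=+1 vs pass=-1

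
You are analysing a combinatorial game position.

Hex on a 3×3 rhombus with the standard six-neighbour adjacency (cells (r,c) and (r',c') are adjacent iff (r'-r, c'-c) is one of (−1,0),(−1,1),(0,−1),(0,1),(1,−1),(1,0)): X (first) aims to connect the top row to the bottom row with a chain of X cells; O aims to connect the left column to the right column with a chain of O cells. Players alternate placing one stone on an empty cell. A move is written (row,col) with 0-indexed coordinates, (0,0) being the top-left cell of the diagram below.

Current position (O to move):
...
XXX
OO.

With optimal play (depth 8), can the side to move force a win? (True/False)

O winning at [.../XXX/OO.]: True

ply 1, O at .../XXX/OO. | (0,0)=-1→O../XXX/OO.; (0,1)=-1→.O./XXX/OO.; (0,2)=-1→..O/XXX/OO.; (2,2)=+1→.../XXX/OOO*
ply 2: .../XXX/OOO is terminal -1 (X); from .../XXX/OO. depth 8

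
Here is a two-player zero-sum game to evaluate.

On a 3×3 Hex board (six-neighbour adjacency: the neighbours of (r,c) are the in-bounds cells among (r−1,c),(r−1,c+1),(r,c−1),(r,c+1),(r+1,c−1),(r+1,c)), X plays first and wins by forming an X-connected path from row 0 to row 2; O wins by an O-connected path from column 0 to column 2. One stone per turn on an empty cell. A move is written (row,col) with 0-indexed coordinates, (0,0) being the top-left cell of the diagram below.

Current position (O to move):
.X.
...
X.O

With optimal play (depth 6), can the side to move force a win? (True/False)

[.X./.../X.O] O move#1: (0,0):-1/OX./.../X.O*, (0,2):-1/.XO/.../X.O, (1,0):-1/.X./O../X.O, (1,1):-1/.X./.O./X.O, (1,2):-1/.X./..O/X.O, (2,1):-1/.X./.../XOO
[OX./.../X.O] X move#2: (0,2):+1/OXX/.../X.O*, (1,0):+1/OX./X../X.O, (1,1):+1/OX./.X./X.O, (1,2):+1/OX./..X/X.O, (2,1):+1/OX./.../XXO
[OXX/.../X.O] O move#3: (1,0):-1/OXX/O../X.O*, (1,1):-1/OXX/.O./X.O, (1,2):-1/OXX/..O/X.O, (2,1):-1/OXX/.../XOO
[OXX/O../X.O] X move#4: (1,1):+1/OXX/OX./X.O*, (1,2):+1/OXX/O.X/X.O, (2,1):+1/OXX/O../XXO
[OXX/OX./X.O] end (terminal -1, O#5); searched .X./.../X.O to 6

O winning at [.X./.../X.O]: False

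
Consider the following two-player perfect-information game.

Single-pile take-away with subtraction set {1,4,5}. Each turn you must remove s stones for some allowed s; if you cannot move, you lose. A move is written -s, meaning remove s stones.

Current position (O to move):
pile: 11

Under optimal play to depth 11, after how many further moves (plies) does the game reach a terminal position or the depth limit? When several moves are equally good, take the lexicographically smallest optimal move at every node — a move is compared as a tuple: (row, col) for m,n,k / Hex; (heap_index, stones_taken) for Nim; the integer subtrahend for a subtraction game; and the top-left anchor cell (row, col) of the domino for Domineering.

ply 1, O at 11 | -1=+1→10*; -4=-1→7; -5=-1→6
ply 2, X at 10 | -1=-1→9*; -4=-1→6; -5=-1→5
ply 3, O at 9 | -1=+1→8*; -4=-1→5; -5=-1→4
ply 4, X at 8 | -1=-1→7*; -4=-1→4; -5=-1→3
ply 5, O at 7 | -1=-1→6; -4=-1→3; -5=+1→2*
ply 6, X at 2 | -1=-1→1*
ply 7, O at 1 | -1=+1→0*
ply 8: 0 is terminal -1 (X); from 11 depth 11

PV length from [11]: 7 plies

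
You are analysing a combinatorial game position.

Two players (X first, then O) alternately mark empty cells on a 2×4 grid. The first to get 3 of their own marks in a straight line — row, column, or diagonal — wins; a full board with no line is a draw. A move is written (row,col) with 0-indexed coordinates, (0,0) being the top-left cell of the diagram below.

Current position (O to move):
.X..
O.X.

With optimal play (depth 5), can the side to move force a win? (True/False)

O winning at [.X../O.X.]: False

p1 O@[.X../O.X.]: (0,0)[OX../O.X.]+0* (0,2)[.XO./O.X.]+0 (0,3)[.X.O/O.X.]+0 (1,1)[.X../OOX.]-1 (1,3)[.X../O.XO]-1
p2 X@[OX../O.X.]: (0,2)[OXX./O.X.]+0* (0,3)[OX.X/O.X.]+0 (1,1)[OX../OXX.]+0 (1,3)[OX../O.XX]+0
p3 O@[OXX./O.X.]: (0,3)[OXXO/O.X.]+0* (1,1)[OXX./OOX.]-1 (1,3)[OXX./O.XO]-1
p4 X@[OXXO/O.X.]: (1,1)[OXXO/OXX.]+0* (1,3)[OXXO/O.XX]+0
p5 O@[OXXO/OXX.]: (1,3)[OXXO/OXXO]+0*
p6 X@[OXXO/OXXO] terminal +0; root [.X../O.X.] d5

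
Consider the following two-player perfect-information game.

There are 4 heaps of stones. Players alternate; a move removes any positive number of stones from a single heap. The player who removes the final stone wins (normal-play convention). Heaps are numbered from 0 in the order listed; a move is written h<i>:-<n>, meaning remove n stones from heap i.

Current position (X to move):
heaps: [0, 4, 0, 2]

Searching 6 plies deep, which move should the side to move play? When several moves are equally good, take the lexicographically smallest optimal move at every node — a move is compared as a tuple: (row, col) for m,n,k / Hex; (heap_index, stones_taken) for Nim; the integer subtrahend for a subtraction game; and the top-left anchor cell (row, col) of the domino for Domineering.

p1 X@[(0,4,0,2)]: h1:-1[(0,3,0,2)]-1 h1:-2[(0,2,0,2)]+1* h1:-3[(0,1,0,2)]-1 h1:-4[(0,0,0,2)]-1 h3:-1[(0,4,0,1)]-1 h3:-2[(0,4,0,0)]-1
p2 O@[(0,2,0,2)]: h1:-1[(0,1,0,2)]-1* h1:-2[(0,0,0,2)]-1 h3:-1[(0,2,0,1)]-1 h3:-2[(0,2,0,0)]-1
p3 X@[(0,1,0,2)]: h1:-1[(0,0,0,2)]-1 h3:-1[(0,1,0,1)]+1* h3:-2[(0,1,0,0)]-1
p4 O@[(0,1,0,1)]: h1:-1[(0,0,0,1)]-1* h3:-1[(0,1,0,0)]-1
p5 X@[(0,0,0,1)]: h3:-1[(0,0,0,0)]+1*
p6 O@[(0,0,0,0)] terminal -1; root [(0,4,0,2)] d6

X's best at [(0,4,0,2)]: h1:-2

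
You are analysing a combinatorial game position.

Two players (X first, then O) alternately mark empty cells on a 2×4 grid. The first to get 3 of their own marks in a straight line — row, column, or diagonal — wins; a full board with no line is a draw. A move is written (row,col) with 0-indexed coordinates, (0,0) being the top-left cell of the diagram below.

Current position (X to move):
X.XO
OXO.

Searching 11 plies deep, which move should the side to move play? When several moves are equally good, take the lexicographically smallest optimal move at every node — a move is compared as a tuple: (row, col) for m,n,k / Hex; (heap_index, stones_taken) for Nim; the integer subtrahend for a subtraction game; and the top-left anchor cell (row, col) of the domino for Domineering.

X's best at [X.XO/OXO.]: (0,1)

[X.XO/OXO.] X move#1: (0,1):+1/XXXO/OXO.*, (1,3):+0/X.XO/OXOX
[XXXO/OXO.] end (terminal -1, O#2); searched X.XO/OXO. to 11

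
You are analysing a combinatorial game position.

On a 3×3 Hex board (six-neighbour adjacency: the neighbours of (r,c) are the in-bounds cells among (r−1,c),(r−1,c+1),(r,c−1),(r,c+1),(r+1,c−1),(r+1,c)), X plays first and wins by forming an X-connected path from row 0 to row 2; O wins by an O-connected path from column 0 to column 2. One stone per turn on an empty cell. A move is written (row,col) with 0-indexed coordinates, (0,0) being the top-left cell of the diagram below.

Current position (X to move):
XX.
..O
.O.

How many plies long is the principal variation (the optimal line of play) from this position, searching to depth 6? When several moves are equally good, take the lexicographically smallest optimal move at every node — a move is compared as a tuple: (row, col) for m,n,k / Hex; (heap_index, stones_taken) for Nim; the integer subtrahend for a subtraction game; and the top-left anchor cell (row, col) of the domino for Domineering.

ply 1, X at XX./..O/.O. | (0,2)=-1→XXX/..O/.O.; (1,0)=-1→XX./X.O/.O.; (1,1)=-1→XX./.XO/.O.; (2,0)=+1→XX./..O/XO.*; (2,2)=-1→XX./..O/.OX
ply 2, O at XX./..O/XO. | (0,2)=-1→XXO/..O/XO.*; (1,0)=-1→XX./O.O/XO.; (1,1)=-1→XX./.OO/XO.; (2,2)=-1→XX./..O/XOO
ply 3, X at XXO/..O/XO. | (1,0)=+1→XXO/X.O/XO.*; (1,1)=+1→XXO/.XO/XO.; (2,2)=+1→XXO/..O/XOX
ply 4: XXO/X.O/XO. is terminal -1 (O); from XX./..O/.O. depth 6

PV length from [XX./..O/.O.]: 3 plies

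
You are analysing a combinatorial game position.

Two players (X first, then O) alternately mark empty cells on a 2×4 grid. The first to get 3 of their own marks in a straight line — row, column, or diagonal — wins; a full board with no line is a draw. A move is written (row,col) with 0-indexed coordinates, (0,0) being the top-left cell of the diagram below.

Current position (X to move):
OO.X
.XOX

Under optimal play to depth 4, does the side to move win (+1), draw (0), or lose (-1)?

value(OO.X/.XOX, X) = 0

ply 1, X at OO.X/.XOX | (0,2)=+0→OOXX/.XOX*; (1,0)=-1→OO.X/XXOX
ply 2, O at OOXX/.XOX | (1,0)=+0→OOXX/OXOX*
ply 3: OOXX/OXOX is terminal +0 (X); from OO.X/.XOX depth 4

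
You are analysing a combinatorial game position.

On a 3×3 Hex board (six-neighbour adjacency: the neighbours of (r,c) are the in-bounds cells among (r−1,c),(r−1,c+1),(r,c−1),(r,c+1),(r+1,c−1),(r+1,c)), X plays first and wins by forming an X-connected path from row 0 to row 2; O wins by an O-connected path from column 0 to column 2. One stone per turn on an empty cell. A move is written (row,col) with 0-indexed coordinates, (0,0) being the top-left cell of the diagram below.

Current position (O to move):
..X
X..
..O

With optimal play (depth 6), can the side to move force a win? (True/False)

ply 1, O at ..X/X../..O | (0,0)=-1→O.X/X../..O*; (0,1)=-1→.OX/X../..O; (1,1)=-1→..X/XO./..O; (1,2)=-1→..X/X.O/..O; (2,0)=-1→..X/X../O.O; (2,1)=-1→..X/X../.OO
ply 2, X at O.X/X../..O | (0,1)=+1→OXX/X../..O*; (1,1)=+1→O.X/XX./..O; (1,2)=+1→O.X/X.X/..O; (2,0)=+1→O.X/X../X.O; (2,1)=+1→O.X/X../.XO
ply 3, O at OXX/X../..O | (1,1)=-1→OXX/XO./..O*; (1,2)=-1→OXX/X.O/..O; (2,0)=-1→OXX/X../O.O; (2,1)=-1→OXX/X../.OO
ply 4, X at OXX/XO./..O | (1,2)=+1→OXX/XOX/..O*; (2,0)=+1→OXX/XO./X.O; (2,1)=+1→OXX/XO./.XO
ply 5, O at OXX/XOX/..O | (2,0)=-1→OXX/XOX/O.O*; (2,1)=-1→OXX/XOX/.OO
ply 6, X at OXX/XOX/O.O | (2,1)=+1→OXX/XOX/OXO*
ply 7: OXX/XOX/OXO is terminal -1 (O); from ..X/X../..O depth 6

O winning at [..X/X../..O]: False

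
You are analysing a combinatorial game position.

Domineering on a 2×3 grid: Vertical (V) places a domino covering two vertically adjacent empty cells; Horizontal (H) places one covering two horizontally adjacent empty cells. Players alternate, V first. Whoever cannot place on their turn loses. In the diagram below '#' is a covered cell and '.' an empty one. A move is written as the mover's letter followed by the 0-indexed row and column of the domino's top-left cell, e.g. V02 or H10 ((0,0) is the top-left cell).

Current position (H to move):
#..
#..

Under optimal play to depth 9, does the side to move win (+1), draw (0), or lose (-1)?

[#../#..] H move#1: H01:+1/###/#..*, H11:+1/#../###
[###/#..] end (terminal -1, V#2); searched #../#.. to 9

value(#../#.., H) = +1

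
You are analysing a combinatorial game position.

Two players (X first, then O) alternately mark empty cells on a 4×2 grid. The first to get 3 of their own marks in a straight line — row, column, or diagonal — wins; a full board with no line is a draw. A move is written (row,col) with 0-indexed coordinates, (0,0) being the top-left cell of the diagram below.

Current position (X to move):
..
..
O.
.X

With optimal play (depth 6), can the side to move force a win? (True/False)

X winning at [../../O./.X]: False

ply 1, X at ../../O./.X | (0,0)=+0→X./../O./.X*; (0,1)=-1→.X/../O./.X; (1,0)=+0→../X./O./.X; (1,1)=+0→../.X/O./.X; (2,1)=+0→../../OX/.X; (3,0)=+0→../../O./XX
ply 2, O at X./../O./.X | (0,1)=+0→XO/../O./.X*; (1,0)=+0→X./O./O./.X; (1,1)=+0→X./.O/O./.X; (2,1)=+0→X./../OO/.X; (3,0)=+0→X./../O./OX
ply 3, X at XO/../O./.X | (1,0)=+0→XO/X./O./.X*; (1,1)=+0→XO/.X/O./.X; (2,1)=+0→XO/../OX/.X; (3,0)=+0→XO/../O./XX
ply 4, O at XO/X./O./.X | (1,1)=+0→XO/XO/O./.X*; (2,1)=+0→XO/X./OO/.X; (3,0)=+0→XO/X./O./OX
ply 5, X at XO/XO/O./.X | (2,1)=+0→XO/XO/OX/.X*; (3,0)=-1→XO/XO/O./XX
ply 6, O at XO/XO/OX/.X | (3,0)=+0→XO/XO/OX/OX*
ply 7: XO/XO/OX/OX is terminal +0 (X); from ../../O./.X depth 6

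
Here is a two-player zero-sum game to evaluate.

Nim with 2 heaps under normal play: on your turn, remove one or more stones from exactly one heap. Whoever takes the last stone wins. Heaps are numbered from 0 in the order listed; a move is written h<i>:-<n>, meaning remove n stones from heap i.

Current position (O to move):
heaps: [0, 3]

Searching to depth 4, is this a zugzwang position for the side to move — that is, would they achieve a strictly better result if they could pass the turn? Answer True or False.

[(0,3)] O move#1: h1:-1:-1/(0,2), h1:-2:-1/(0,1), h1:-3:+1/(0,0)*
[(0,0)] end (terminal -1, X#2); searched (0,3) to 4
suppose O passes — search the same position with X to move:
pass> [(0,3)] X move#1: h1:-1:-1/(0,2), h1:-2:-1/(0,1), h1:-3:+1/(0,0)*
pass> [(0,0)] end (terminal -1, O#2); searched (0,3) to 4
for O: play +1, pass -1

zugzwang((0,3), O) = False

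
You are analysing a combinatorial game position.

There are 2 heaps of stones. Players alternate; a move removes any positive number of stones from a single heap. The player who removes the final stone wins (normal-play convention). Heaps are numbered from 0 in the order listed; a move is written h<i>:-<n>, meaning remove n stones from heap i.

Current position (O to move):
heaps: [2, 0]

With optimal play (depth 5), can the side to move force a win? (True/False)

[(2,0)] O move#1: h0:-1:-1/(1,0), h0:-2:+1/(0,0)*
[(0,0)] end (terminal -1, X#2); searched (2,0) to 5

O winning at [(2,0)]: True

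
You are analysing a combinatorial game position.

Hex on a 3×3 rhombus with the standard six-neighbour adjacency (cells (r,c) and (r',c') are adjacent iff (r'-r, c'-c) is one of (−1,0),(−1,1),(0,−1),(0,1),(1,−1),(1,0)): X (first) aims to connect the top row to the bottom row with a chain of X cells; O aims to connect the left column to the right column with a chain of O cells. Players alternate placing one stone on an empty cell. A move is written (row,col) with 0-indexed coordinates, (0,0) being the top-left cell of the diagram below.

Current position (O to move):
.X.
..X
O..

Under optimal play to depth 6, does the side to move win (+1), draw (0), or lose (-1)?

ply 1, O at .X./..X/O.. | (0,0)=-1→OX./..X/O..*; (0,2)=-1→.XO/..X/O..; (1,0)=-1→.X./O.X/O..; (1,1)=-1→.X./.OX/O..; (2,1)=-1→.X./..X/OO.; (2,2)=-1→.X./..X/O.O
ply 2, X at OX./..X/O.. | (0,2)=+1→OXX/..X/O..*; (1,0)=+1→OX./X.X/O..; (1,1)=+1→OX./.XX/O..; (2,1)=+1→OX./..X/OX.; (2,2)=+1→OX./..X/O.X
ply 3, O at OXX/..X/O.. | (1,0)=-1→OXX/O.X/O..*; (1,1)=-1→OXX/.OX/O..; (2,1)=-1→OXX/..X/OO.; (2,2)=-1→OXX/..X/O.O
ply 4, X at OXX/O.X/O.. | (1,1)=+1→OXX/OXX/O..*; (2,1)=+1→OXX/O.X/OX.; (2,2)=+1→OXX/O.X/O.X
ply 5, O at OXX/OXX/O.. | (2,1)=-1→OXX/OXX/OO.*; (2,2)=-1→OXX/OXX/O.O
ply 6, X at OXX/OXX/OO. | (2,2)=+1→OXX/OXX/OOX*
ply 7: OXX/OXX/OOX is terminal -1 (O); from .X./..X/O.. depth 6

value(.X./..X/O.., O) = -1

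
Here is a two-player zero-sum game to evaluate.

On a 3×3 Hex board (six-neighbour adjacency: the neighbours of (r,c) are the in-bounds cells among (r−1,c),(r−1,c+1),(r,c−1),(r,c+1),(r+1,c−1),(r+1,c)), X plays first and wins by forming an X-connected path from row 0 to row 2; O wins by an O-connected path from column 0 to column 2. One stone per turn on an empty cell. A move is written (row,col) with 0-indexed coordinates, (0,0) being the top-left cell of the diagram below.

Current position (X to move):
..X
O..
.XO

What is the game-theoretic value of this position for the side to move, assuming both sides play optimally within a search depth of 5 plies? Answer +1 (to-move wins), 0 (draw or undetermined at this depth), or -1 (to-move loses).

p1 X@[..X/O../.XO]: (0,0)[X.X/O../.XO]+1* (0,1)[.XX/O../.XO]+1 (1,1)[..X/OX./.XO]+1 (1,2)[..X/O.X/.XO]+1 (2,0)[..X/O../XXO]+1
p2 O@[X.X/O../.XO]: (0,1)[XOX/O../.XO]-1* (1,1)[X.X/OO./.XO]-1 (1,2)[X.X/O.O/.XO]-1 (2,0)[X.X/O../OXO]-1
p3 X@[XOX/O../.XO]: (1,1)[XOX/OX./.XO]+1* (1,2)[XOX/O.X/.XO]+1 (2,0)[XOX/O../XXO]+1
p4 O@[XOX/OX./.XO] terminal -1; root [..X/O../.XO] d5

value(..X/O../.XO, X) = +1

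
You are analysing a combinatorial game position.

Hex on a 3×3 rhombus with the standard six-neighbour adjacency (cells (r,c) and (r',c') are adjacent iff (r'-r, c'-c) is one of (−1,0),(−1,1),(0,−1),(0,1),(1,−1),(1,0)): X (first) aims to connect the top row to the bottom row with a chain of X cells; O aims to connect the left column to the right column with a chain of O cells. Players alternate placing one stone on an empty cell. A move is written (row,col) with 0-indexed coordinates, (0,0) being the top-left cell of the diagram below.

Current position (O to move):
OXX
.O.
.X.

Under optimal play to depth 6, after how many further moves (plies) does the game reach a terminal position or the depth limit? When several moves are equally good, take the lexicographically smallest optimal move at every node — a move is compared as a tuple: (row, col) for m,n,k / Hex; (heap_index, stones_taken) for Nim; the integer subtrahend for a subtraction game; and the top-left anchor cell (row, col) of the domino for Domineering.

PV length from [OXX/.O./.X.]: 3 plies

ply 1, O at OXX/.O./.X. | (1,0)=-1→OXX/OO./.X.; (1,2)=+1→OXX/.OO/.X.*; (2,0)=-1→OXX/.O./OX.; (2,2)=-1→OXX/.O./.XO
ply 2, X at OXX/.OO/.X. | (1,0)=-1→OXX/XOO/.X.*; (2,0)=-1→OXX/.OO/XX.; (2,2)=-1→OXX/.OO/.XX
ply 3, O at OXX/XOO/.X. | (2,0)=+1→OXX/XOO/OX.*; (2,2)=-1→OXX/XOO/.XO
ply 4: OXX/XOO/OX. is terminal -1 (X); from OXX/.O./.X. depth 6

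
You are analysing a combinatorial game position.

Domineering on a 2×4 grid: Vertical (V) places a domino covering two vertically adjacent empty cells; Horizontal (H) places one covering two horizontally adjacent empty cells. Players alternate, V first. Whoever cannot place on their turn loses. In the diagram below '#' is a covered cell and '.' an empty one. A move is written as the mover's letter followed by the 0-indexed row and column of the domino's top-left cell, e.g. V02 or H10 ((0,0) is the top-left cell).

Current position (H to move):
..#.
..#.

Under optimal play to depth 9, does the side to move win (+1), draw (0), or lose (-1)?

value(..#./..#., H) = +1

p1 H@[..#./..#.]: H00[###./..#.]+1* H10[..#./###.]+1
p2 V@[###./..#.]: V03[####/..##]-1*
p3 H@[####/..##]: H10[####/####]+1*
p4 V@[####/####] terminal -1; root [..#./..#.] d9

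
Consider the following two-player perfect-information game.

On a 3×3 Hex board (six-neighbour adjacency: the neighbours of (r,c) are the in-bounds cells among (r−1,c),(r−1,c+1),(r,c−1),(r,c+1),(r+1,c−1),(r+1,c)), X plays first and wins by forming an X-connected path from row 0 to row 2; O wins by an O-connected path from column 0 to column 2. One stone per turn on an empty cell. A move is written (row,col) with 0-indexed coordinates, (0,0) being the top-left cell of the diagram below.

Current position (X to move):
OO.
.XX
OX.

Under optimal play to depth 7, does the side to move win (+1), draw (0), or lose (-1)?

[OO./.XX/OX.] X move#1: (0,2):+1/OOX/.XX/OX.*, (1,0):-1/OO./XXX/OX., (2,2):-1/OO./.XX/OXX
[OOX/.XX/OX.] end (terminal -1, O#2); searched OO./.XX/OX. to 7

value(OO./.XX/OX., X) = +1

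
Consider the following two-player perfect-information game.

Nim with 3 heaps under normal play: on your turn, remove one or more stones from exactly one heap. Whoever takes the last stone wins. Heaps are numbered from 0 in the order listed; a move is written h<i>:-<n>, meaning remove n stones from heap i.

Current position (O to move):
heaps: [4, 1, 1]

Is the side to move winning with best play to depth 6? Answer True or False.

ply 1, O at (4,1,1) | h0:-1=-1→(3,1,1); h0:-2=-1→(2,1,1); h0:-3=-1→(1,1,1); h0:-4=+1→(0,1,1)*; h1:-1=-1→(4,0,1); h2:-1=-1→(4,1,0)
ply 2, X at (0,1,1) | h1:-1=-1→(0,0,1)*; h2:-1=-1→(0,1,0)
ply 3, O at (0,0,1) | h2:-1=+1→(0,0,0)*
ply 4: (0,0,0) is terminal -1 (X); from (4,1,1) depth 6

O winning at [(4,1,1)]: True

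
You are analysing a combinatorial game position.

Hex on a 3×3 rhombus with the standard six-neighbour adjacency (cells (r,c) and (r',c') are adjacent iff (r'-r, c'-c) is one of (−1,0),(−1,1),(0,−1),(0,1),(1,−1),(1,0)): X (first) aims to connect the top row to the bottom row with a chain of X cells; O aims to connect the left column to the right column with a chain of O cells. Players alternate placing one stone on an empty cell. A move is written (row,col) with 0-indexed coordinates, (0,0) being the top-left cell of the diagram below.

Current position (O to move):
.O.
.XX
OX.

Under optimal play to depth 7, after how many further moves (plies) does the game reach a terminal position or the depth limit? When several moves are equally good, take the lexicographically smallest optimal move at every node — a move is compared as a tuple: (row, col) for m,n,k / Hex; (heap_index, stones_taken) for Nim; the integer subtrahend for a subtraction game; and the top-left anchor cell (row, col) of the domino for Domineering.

[.O./.XX/OX.] O move#1: (0,0):-1/OO./.XX/OX., (0,2):+1/.OO/.XX/OX.*, (1,0):-1/.O./OXX/OX., (2,2):-1/.O./.XX/OXO
[.OO/.XX/OX.] X move#2: (0,0):-1/XOO/.XX/OX.*, (1,0):-1/.OO/XXX/OX., (2,2):-1/.OO/.XX/OXX
[XOO/.XX/OX.] O move#3: (1,0):+1/XOO/OXX/OX.*, (2,2):-1/XOO/.XX/OXO
[XOO/OXX/OX.] end (terminal -1, X#4); searched .O./.XX/OX. to 7

PV length from [.O./.XX/OX.]: 3 plies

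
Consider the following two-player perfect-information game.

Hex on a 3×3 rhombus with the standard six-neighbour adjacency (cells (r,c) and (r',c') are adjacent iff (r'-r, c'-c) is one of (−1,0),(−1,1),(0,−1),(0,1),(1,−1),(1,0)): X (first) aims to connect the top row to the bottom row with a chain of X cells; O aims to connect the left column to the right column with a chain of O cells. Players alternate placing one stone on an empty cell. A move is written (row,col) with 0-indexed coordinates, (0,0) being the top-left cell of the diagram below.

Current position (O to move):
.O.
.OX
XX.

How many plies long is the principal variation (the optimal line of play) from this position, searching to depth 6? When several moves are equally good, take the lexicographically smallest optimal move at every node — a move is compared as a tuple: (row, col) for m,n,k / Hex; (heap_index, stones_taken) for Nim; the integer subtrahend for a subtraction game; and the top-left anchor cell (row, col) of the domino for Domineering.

PV length from [.O./.OX/XX.]: 3 plies

ply 1, O at .O./.OX/XX. | (0,0)=-1→OO./.OX/XX.; (0,2)=+1→.OO/.OX/XX.*; (1,0)=-1→.O./OOX/XX.; (2,2)=-1→.O./.OX/XXO
ply 2, X at .OO/.OX/XX. | (0,0)=-1→XOO/.OX/XX.*; (1,0)=-1→.OO/XOX/XX.; (2,2)=-1→.OO/.OX/XXX
ply 3, O at XOO/.OX/XX. | (1,0)=+1→XOO/OOX/XX.*; (2,2)=-1→XOO/.OX/XXO
ply 4: XOO/OOX/XX. is terminal -1 (X); from .O./.OX/XX. depth 6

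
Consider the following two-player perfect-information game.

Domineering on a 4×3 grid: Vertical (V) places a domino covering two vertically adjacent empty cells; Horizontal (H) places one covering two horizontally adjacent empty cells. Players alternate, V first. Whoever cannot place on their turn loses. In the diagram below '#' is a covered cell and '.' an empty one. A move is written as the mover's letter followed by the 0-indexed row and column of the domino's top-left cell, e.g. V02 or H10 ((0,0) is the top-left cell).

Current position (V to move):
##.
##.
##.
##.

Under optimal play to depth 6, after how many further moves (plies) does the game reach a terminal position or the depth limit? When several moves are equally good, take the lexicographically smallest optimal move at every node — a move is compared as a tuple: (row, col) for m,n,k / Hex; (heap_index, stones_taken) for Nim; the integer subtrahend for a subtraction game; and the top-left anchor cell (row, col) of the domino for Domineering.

p1 V@[##./##./##./##.]: V02[###/###/##./##.]+1* V12[##./###/###/##.]+1 V22[##./##./###/###]+1
p2 H@[###/###/##./##.] terminal -1; root [##./##./##./##.] d6

PV length from [##./##./##./##.]: 1 ply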